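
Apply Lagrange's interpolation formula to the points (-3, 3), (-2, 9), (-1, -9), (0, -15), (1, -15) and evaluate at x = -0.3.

Lagrange interpolation formula:
P(x) = Σ yᵢ × Lᵢ(x)
where Lᵢ(x) = Π_{j≠i} (x - xⱼ)/(xᵢ - xⱼ)

L_0(-0.3) = (-0.3 - (-2))/(-3 - (-2)) × (-0.3 - (-1))/(-3 - (-1)) × (-0.3 - 0)/(-3 - 0) × (-0.3 - 1)/(-3 - 1) = 0.019337
L_1(-0.3) = (-0.3 - (-3))/(-2 - (-3)) × (-0.3 - (-1))/(-2 - (-1)) × (-0.3 - 0)/(-2 - 0) × (-0.3 - 1)/(-2 - 1) = -0.122850
L_2(-0.3) = (-0.3 - (-3))/(-1 - (-3)) × (-0.3 - (-2))/(-1 - (-2)) × (-0.3 - 0)/(-1 - 0) × (-0.3 - 1)/(-1 - 1) = 0.447525
L_3(-0.3) = (-0.3 - (-3))/(0 - (-3)) × (-0.3 - (-2))/(0 - (-2)) × (-0.3 - (-1))/(0 - (-1)) × (-0.3 - 1)/(0 - 1) = 0.696150
L_4(-0.3) = (-0.3 - (-3))/(1 - (-3)) × (-0.3 - (-2))/(1 - (-2)) × (-0.3 - (-1))/(1 - (-1)) × (-0.3 - 0)/(1 - 0) = -0.040162

P(-0.3) = 3×L_0(-0.3) + 9×L_1(-0.3) + (-9)×L_2(-0.3) + (-15)×L_3(-0.3) + (-15)×L_4(-0.3)
P(-0.3) = -14.915175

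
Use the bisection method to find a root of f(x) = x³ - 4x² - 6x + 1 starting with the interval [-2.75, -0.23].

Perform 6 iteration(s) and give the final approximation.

f(x) = x³ - 4x² - 6x + 1
Initial interval: [-2.75, -0.23]

Iteration 1:
  c_1 = (-2.750000 + (-0.230000))/2 = -1.490000
  f(c_1) = f(-1.490000) = -2.248349
  f(a) × f(c) ≥ 0, new interval: [-1.490000, -0.230000]
Iteration 2:
  c_2 = (-1.490000 + (-0.230000))/2 = -0.860000
  f(c_2) = f(-0.860000) = 2.565544
  f(a) × f(c) < 0, new interval: [-1.490000, -0.860000]
Iteration 3:
  c_3 = (-1.490000 + (-0.860000))/2 = -1.175000
  f(c_3) = f(-1.175000) = 0.905266
  f(a) × f(c) < 0, new interval: [-1.490000, -1.175000]
Iteration 4:
  c_4 = (-1.490000 + (-1.175000))/2 = -1.332500
  f(c_4) = f(-1.332500) = -0.473154
  f(a) × f(c) ≥ 0, new interval: [-1.332500, -1.175000]
Iteration 5:
  c_5 = (-1.332500 + (-1.175000))/2 = -1.253750
  f(c_5) = f(-1.253750) = 0.264188
  f(a) × f(c) < 0, new interval: [-1.332500, -1.253750]
Iteration 6:
  c_6 = (-1.332500 + (-1.253750))/2 = -1.293125
  f(c_6) = f(-1.293125) = -0.092267
  f(a) × f(c) ≥ 0, new interval: [-1.293125, -1.253750]

After 6 iteration(s), the approximation is c_6 = -1.293125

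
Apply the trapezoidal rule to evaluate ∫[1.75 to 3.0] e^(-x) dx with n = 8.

f(x) = e^(-x)
a = 1.75, b = 3.0, n = 8
h = (b - a)/n = 0.156250

Trapezoidal rule: (h/2)[f(x₀) + 2f(x₁) + 2f(x₂) + ... + f(xₙ)]

x_0 = 1.7500, f(x_0) = 0.173774, coefficient = 1
x_1 = 1.9062, f(x_1) = 0.148637, coefficient = 2
x_2 = 2.0625, f(x_2) = 0.127136, coefficient = 2
x_3 = 2.2188, f(x_3) = 0.108745, coefficient = 2
x_4 = 2.3750, f(x_4) = 0.093014, coefficient = 2
x_5 = 2.5312, f(x_5) = 0.079560, coefficient = 2
x_6 = 2.6875, f(x_6) = 0.068051, coefficient = 2
x_7 = 2.8438, f(x_7) = 0.058207, coefficient = 2
x_8 = 3.0000, f(x_8) = 0.049787, coefficient = 1

I ≈ (0.156250/2) × 1.590260 = 0.124239
Exact value: 0.123987
Error: 0.000252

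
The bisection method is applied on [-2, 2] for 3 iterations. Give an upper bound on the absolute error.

Bisection error bound: |error| ≤ (b-a)/2^n
|error| ≤ (2 - (-2))/2^3 = 4/2^3
|error| ≤ 0.5000000000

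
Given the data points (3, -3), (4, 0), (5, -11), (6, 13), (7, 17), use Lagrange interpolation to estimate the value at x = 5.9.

Lagrange interpolation formula:
P(x) = Σ yᵢ × Lᵢ(x)
where Lᵢ(x) = Π_{j≠i} (x - xⱼ)/(xᵢ - xⱼ)

L_0(5.9) = (5.9 - 4)/(3 - 4) × (5.9 - 5)/(3 - 5) × (5.9 - 6)/(3 - 6) × (5.9 - 7)/(3 - 7) = 0.007837
L_1(5.9) = (5.9 - 3)/(4 - 3) × (5.9 - 5)/(4 - 5) × (5.9 - 6)/(4 - 6) × (5.9 - 7)/(4 - 7) = -0.047850
L_2(5.9) = (5.9 - 3)/(5 - 3) × (5.9 - 4)/(5 - 4) × (5.9 - 6)/(5 - 6) × (5.9 - 7)/(5 - 7) = 0.151525
L_3(5.9) = (5.9 - 3)/(6 - 3) × (5.9 - 4)/(6 - 4) × (5.9 - 5)/(6 - 5) × (5.9 - 7)/(6 - 7) = 0.909150
L_4(5.9) = (5.9 - 3)/(7 - 3) × (5.9 - 4)/(7 - 4) × (5.9 - 5)/(7 - 5) × (5.9 - 6)/(7 - 6) = -0.020662

P(5.9) = (-3)×L_0(5.9) + 0×L_1(5.9) + (-11)×L_2(5.9) + 13×L_3(5.9) + 17×L_4(5.9)
P(5.9) = 9.777400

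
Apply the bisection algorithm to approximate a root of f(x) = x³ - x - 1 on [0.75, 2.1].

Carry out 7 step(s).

f(x) = x³ - x - 1
Initial interval: [0.75, 2.1]

Iteration 1:
  c_1 = (0.750000 + 2.100000)/2 = 1.425000
  f(c_1) = f(1.425000) = 0.468641
  f(a) × f(c) < 0, new interval: [0.750000, 1.425000]
Iteration 2:
  c_2 = (0.750000 + 1.425000)/2 = 1.087500
  f(c_2) = f(1.087500) = -0.801361
  f(a) × f(c) ≥ 0, new interval: [1.087500, 1.425000]
Iteration 3:
  c_3 = (1.087500 + 1.425000)/2 = 1.256250
  f(c_3) = f(1.256250) = -0.273681
  f(a) × f(c) ≥ 0, new interval: [1.256250, 1.425000]
Iteration 4:
  c_4 = (1.256250 + 1.425000)/2 = 1.340625
  f(c_4) = f(1.340625) = 0.068847
  f(a) × f(c) < 0, new interval: [1.256250, 1.340625]
Iteration 5:
  c_5 = (1.256250 + 1.340625)/2 = 1.298438
  f(c_5) = f(1.298438) = -0.109350
  f(a) × f(c) ≥ 0, new interval: [1.298438, 1.340625]
Iteration 6:
  c_6 = (1.298438 + 1.340625)/2 = 1.319531
  f(c_6) = f(1.319531) = -0.022013
  f(a) × f(c) ≥ 0, new interval: [1.319531, 1.340625]
Iteration 7:
  c_7 = (1.319531 + 1.340625)/2 = 1.330078
  f(c_7) = f(1.330078) = 0.022973
  f(a) × f(c) < 0, new interval: [1.319531, 1.330078]

After 7 iteration(s), the approximation is c_7 = 1.330078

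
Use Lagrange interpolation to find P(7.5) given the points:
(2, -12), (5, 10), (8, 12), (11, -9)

Lagrange interpolation formula:
P(x) = Σ yᵢ × Lᵢ(x)
where Lᵢ(x) = Π_{j≠i} (x - xⱼ)/(xᵢ - xⱼ)

L_0(7.5) = (7.5 - 5)/(2 - 5) × (7.5 - 8)/(2 - 8) × (7.5 - 11)/(2 - 11) = -0.027006
L_1(7.5) = (7.5 - 2)/(5 - 2) × (7.5 - 8)/(5 - 8) × (7.5 - 11)/(5 - 11) = 0.178241
L_2(7.5) = (7.5 - 2)/(8 - 2) × (7.5 - 5)/(8 - 5) × (7.5 - 11)/(8 - 11) = 0.891204
L_3(7.5) = (7.5 - 2)/(11 - 2) × (7.5 - 5)/(11 - 5) × (7.5 - 8)/(11 - 8) = -0.042438

P(7.5) = (-12)×L_0(7.5) + 10×L_1(7.5) + 12×L_2(7.5) + (-9)×L_3(7.5)
P(7.5) = 13.182870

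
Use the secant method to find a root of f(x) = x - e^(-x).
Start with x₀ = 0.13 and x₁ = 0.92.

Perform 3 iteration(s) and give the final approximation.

f(x) = x - e^(-x)
x₀ = 0.13, x₁ = 0.92

Secant formula: x_{n+1} = x_n - f(x_n)(x_n - x_{n-1})/(f(x_n) - f(x_{n-1}))

Iteration 1:
  f(0.130000) = -0.748095
  f(0.920000) = 0.521481
  x_2 = 0.920000 - 0.521481×(0.920000 - 0.130000)/(0.521481 - (-0.748095))
       = 0.595506
Iteration 2:
  f(0.920000) = 0.521481
  f(0.595506) = 0.044222
  x_3 = 0.595506 - 0.044222×(0.595506 - 0.920000)/(0.044222 - 0.521481)
       = 0.565439
Iteration 3:
  f(0.595506) = 0.044222
  f(0.565439) = -0.002672
  x_4 = 0.565439 - (-0.002672)×(0.565439 - 0.595506)/(-0.002672 - 0.044222)
       = 0.567152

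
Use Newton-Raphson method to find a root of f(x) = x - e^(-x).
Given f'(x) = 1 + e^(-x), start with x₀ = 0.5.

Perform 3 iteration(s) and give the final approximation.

f(x) = x - e^(-x)
f'(x) = 1 + e^(-x)
x₀ = 0.5

Newton-Raphson formula: x_{n+1} = x_n - f(x_n)/f'(x_n)

Iteration 1:
  f(0.500000) = -0.106531
  f'(0.500000) = 1.606531
  x_1 = 0.500000 - (-0.106531)/1.606531 = 0.566311
Iteration 2:
  f(0.566311) = -0.001305
  f'(0.566311) = 1.567616
  x_2 = 0.566311 - (-0.001305)/1.567616 = 0.567143
Iteration 3:
  f(0.567143) = 0.000000
  f'(0.567143) = 1.567143
  x_3 = 0.567143 - 0.000000/1.567143 = 0.567143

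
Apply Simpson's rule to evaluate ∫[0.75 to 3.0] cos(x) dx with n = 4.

f(x) = cos(x)
a = 0.75, b = 3.0, n = 4
h = (b - a)/n = 0.562500

Simpson's rule: (h/3)[f(x₀) + 4f(x₁) + 2f(x₂) + ... + f(xₙ)]

x_0 = 0.7500, f(x_0) = 0.731689, coefficient = 1
x_1 = 1.3125, f(x_1) = 0.255434, coefficient = 4
x_2 = 1.8750, f(x_2) = -0.299534, coefficient = 2
x_3 = 2.4375, f(x_3) = -0.762199, coefficient = 4
x_4 = 3.0000, f(x_4) = -0.989992, coefficient = 1

I ≈ (0.562500/3) × -2.884432 = -0.540831
Exact value: -0.540519
Error: 0.000312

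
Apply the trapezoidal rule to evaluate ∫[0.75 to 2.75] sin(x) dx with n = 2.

f(x) = sin(x)
a = 0.75, b = 2.75, n = 2
h = (b - a)/n = 1.000000

Trapezoidal rule: (h/2)[f(x₀) + 2f(x₁) + 2f(x₂) + ... + f(xₙ)]

x_0 = 0.7500, f(x_0) = 0.681639, coefficient = 1
x_1 = 1.7500, f(x_1) = 0.983986, coefficient = 2
x_2 = 2.7500, f(x_2) = 0.381661, coefficient = 1

I ≈ (1.000000/2) × 3.031272 = 1.515636
Exact value: 1.655991
Error: 0.140355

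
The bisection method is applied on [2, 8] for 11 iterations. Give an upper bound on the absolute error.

Bisection error bound: |error| ≤ (b-a)/2^n
|error| ≤ (8 - 2)/2^11 = 6/2^11
|error| ≤ 0.0029296875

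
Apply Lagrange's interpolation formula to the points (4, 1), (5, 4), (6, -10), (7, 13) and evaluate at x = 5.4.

Lagrange interpolation formula:
P(x) = Σ yᵢ × Lᵢ(x)
where Lᵢ(x) = Π_{j≠i} (x - xⱼ)/(xᵢ - xⱼ)

L_0(5.4) = (5.4 - 5)/(4 - 5) × (5.4 - 6)/(4 - 6) × (5.4 - 7)/(4 - 7) = -0.064000
L_1(5.4) = (5.4 - 4)/(5 - 4) × (5.4 - 6)/(5 - 6) × (5.4 - 7)/(5 - 7) = 0.672000
L_2(5.4) = (5.4 - 4)/(6 - 4) × (5.4 - 5)/(6 - 5) × (5.4 - 7)/(6 - 7) = 0.448000
L_3(5.4) = (5.4 - 4)/(7 - 4) × (5.4 - 5)/(7 - 5) × (5.4 - 6)/(7 - 6) = -0.056000

P(5.4) = 1×L_0(5.4) + 4×L_1(5.4) + (-10)×L_2(5.4) + 13×L_3(5.4)
P(5.4) = -2.584000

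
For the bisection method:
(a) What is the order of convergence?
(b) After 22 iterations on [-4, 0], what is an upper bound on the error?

(a) Bisection has linear (order 1) convergence; the error is halved each step.

(b) Error bound = (b-a)/2^n = (0 - (-4))/2^{22}
    = 4/2^{22}

(a) 1 (linear); (b) error ≤ 9.54e-07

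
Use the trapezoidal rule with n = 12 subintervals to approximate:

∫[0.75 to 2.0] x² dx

f(x) = x²
a = 0.75, b = 2.0, n = 12
h = (b - a)/n = 0.104167

Trapezoidal rule: (h/2)[f(x₀) + 2f(x₁) + 2f(x₂) + ... + f(xₙ)]

x_0 = 0.7500, f(x_0) = 0.562500, coefficient = 1
x_1 = 0.8542, f(x_1) = 0.729601, coefficient = 2
x_2 = 0.9583, f(x_2) = 0.918403, coefficient = 2
x_3 = 1.0625, f(x_3) = 1.128906, coefficient = 2
x_4 = 1.1667, f(x_4) = 1.361111, coefficient = 2
x_5 = 1.2708, f(x_5) = 1.615017, coefficient = 2
x_6 = 1.3750, f(x_6) = 1.890625, coefficient = 2
x_7 = 1.4792, f(x_7) = 2.187934, coefficient = 2
x_8 = 1.5833, f(x_8) = 2.506944, coefficient = 2
x_9 = 1.6875, f(x_9) = 2.847656, coefficient = 2
x_10 = 1.7917, f(x_10) = 3.210069, coefficient = 2
x_11 = 1.8958, f(x_11) = 3.594184, coefficient = 2
x_12 = 2.0000, f(x_12) = 4.000000, coefficient = 1

I ≈ (0.104167/2) × 48.543403 = 2.528302
Exact value: 2.526042
Error: 0.002261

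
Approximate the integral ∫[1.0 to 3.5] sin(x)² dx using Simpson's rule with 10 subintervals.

f(x) = sin(x)²
a = 1.0, b = 3.5, n = 10
h = (b - a)/n = 0.250000

Simpson's rule: (h/3)[f(x₀) + 4f(x₁) + 2f(x₂) + ... + f(xₙ)]

x_0 = 1.0000, f(x_0) = 0.708073, coefficient = 1
x_1 = 1.2500, f(x_1) = 0.900572, coefficient = 4
x_2 = 1.5000, f(x_2) = 0.994996, coefficient = 2
x_3 = 1.7500, f(x_3) = 0.968228, coefficient = 4
x_4 = 2.0000, f(x_4) = 0.826822, coefficient = 2
x_5 = 2.2500, f(x_5) = 0.605398, coefficient = 4
x_6 = 2.5000, f(x_6) = 0.358169, coefficient = 2
x_7 = 2.7500, f(x_7) = 0.145665, coefficient = 4
x_8 = 3.0000, f(x_8) = 0.019915, coefficient = 2
x_9 = 3.2500, f(x_9) = 0.011706, coefficient = 4
x_10 = 3.5000, f(x_10) = 0.123049, coefficient = 1

I ≈ (0.250000/3) × 15.757203 = 1.313100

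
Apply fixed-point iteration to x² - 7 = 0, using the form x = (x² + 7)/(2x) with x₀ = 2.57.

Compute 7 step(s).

Equation: x² - 7 = 0
Fixed-point form: x = (x² + 7)/(2x)
x₀ = 2.57

x_1 = g(2.570000) = 2.646868
x_2 = g(2.646868) = 2.645752
x_3 = g(2.645752) = 2.645751
x_4 = g(2.645751) = 2.645751
x_5 = g(2.645751) = 2.645751
x_6 = g(2.645751) = 2.645751
x_7 = g(2.645751) = 2.645751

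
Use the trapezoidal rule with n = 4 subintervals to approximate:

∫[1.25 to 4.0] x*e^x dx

f(x) = x*e^x
a = 1.25, b = 4.0, n = 4
h = (b - a)/n = 0.687500

Trapezoidal rule: (h/2)[f(x₀) + 2f(x₁) + 2f(x₂) + ... + f(xₙ)]

x_0 = 1.2500, f(x_0) = 4.362929, coefficient = 1
x_1 = 1.9375, f(x_1) = 13.448916, coefficient = 2
x_2 = 2.6250, f(x_2) = 36.237007, coefficient = 2
x_3 = 3.3125, f(x_3) = 90.940295, coefficient = 2
x_4 = 4.0000, f(x_4) = 218.392600, coefficient = 1

I ≈ (0.687500/2) × 504.007964 = 173.252738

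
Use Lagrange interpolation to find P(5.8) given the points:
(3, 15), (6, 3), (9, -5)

Lagrange interpolation formula:
P(x) = Σ yᵢ × Lᵢ(x)
where Lᵢ(x) = Π_{j≠i} (x - xⱼ)/(xᵢ - xⱼ)

L_0(5.8) = (5.8 - 6)/(3 - 6) × (5.8 - 9)/(3 - 9) = 0.035556
L_1(5.8) = (5.8 - 3)/(6 - 3) × (5.8 - 9)/(6 - 9) = 0.995556
L_2(5.8) = (5.8 - 3)/(9 - 3) × (5.8 - 6)/(9 - 6) = -0.031111

P(5.8) = 15×L_0(5.8) + 3×L_1(5.8) + (-5)×L_2(5.8)
P(5.8) = 3.675556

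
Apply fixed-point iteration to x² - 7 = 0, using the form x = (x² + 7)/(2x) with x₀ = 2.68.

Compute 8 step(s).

Equation: x² - 7 = 0
Fixed-point form: x = (x² + 7)/(2x)
x₀ = 2.68

x_1 = g(2.680000) = 2.645970
x_2 = g(2.645970) = 2.645751
x_3 = g(2.645751) = 2.645751
x_4 = g(2.645751) = 2.645751
x_5 = g(2.645751) = 2.645751
x_6 = g(2.645751) = 2.645751
x_7 = g(2.645751) = 2.645751
x_8 = g(2.645751) = 2.645751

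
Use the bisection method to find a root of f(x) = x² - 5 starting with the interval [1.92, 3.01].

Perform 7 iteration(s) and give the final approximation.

f(x) = x² - 5
Initial interval: [1.92, 3.01]

Iteration 1:
  c_1 = (1.920000 + 3.010000)/2 = 2.465000
  f(c_1) = f(2.465000) = 1.076225
  f(a) × f(c) < 0, new interval: [1.920000, 2.465000]
Iteration 2:
  c_2 = (1.920000 + 2.465000)/2 = 2.192500
  f(c_2) = f(2.192500) = -0.192944
  f(a) × f(c) ≥ 0, new interval: [2.192500, 2.465000]
Iteration 3:
  c_3 = (2.192500 + 2.465000)/2 = 2.328750
  f(c_3) = f(2.328750) = 0.423077
  f(a) × f(c) < 0, new interval: [2.192500, 2.328750]
Iteration 4:
  c_4 = (2.192500 + 2.328750)/2 = 2.260625
  f(c_4) = f(2.260625) = 0.110425
  f(a) × f(c) < 0, new interval: [2.192500, 2.260625]
Iteration 5:
  c_5 = (2.192500 + 2.260625)/2 = 2.226562
  f(c_5) = f(2.226562) = -0.042419
  f(a) × f(c) ≥ 0, new interval: [2.226562, 2.260625]
Iteration 6:
  c_6 = (2.226562 + 2.260625)/2 = 2.243594
  f(c_6) = f(2.243594) = 0.033713
  f(a) × f(c) < 0, new interval: [2.226562, 2.243594]
Iteration 7:
  c_7 = (2.226562 + 2.243594)/2 = 2.235078
  f(c_7) = f(2.235078) = -0.004426
  f(a) × f(c) ≥ 0, new interval: [2.235078, 2.243594]

After 7 iteration(s), the approximation is c_7 = 2.235078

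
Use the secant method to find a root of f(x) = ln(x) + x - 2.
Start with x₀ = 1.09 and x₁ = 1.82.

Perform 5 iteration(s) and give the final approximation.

f(x) = ln(x) + x - 2
x₀ = 1.09, x₁ = 1.82

Secant formula: x_{n+1} = x_n - f(x_n)(x_n - x_{n-1})/(f(x_n) - f(x_{n-1}))

Iteration 1:
  f(1.090000) = -0.823822
  f(1.820000) = 0.418837
  x_2 = 1.820000 - 0.418837×(1.820000 - 1.090000)/(0.418837 - (-0.823822))
       = 1.573954
Iteration 2:
  f(1.820000) = 0.418837
  f(1.573954) = 0.027546
  x_3 = 1.573954 - 0.027546×(1.573954 - 1.820000)/(0.027546 - 0.418837)
       = 1.556634
Iteration 3:
  f(1.573954) = 0.027546
  f(1.556634) = -0.000841
  x_4 = 1.556634 - (-0.000841)×(1.556634 - 1.573954)/(-0.000841 - 0.027546)
       = 1.557147
Iteration 4:
  f(1.556634) = -0.000841
  f(1.557147) = 0.000002
  x_5 = 1.557147 - 0.000002×(1.557147 - 1.556634)/(0.000002 - (-0.000841))
       = 1.557146
Iteration 5:
  f(1.557147) = 0.000002
  f(1.557146) = 0.000000
  x_6 = 1.557146 - 0.000000×(1.557146 - 1.557147)/(0.000000 - 0.000002)
       = 1.557146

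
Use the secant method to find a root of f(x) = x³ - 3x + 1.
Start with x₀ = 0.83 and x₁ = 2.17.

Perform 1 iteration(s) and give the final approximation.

f(x) = x³ - 3x + 1
x₀ = 0.83, x₁ = 2.17

Secant formula: x_{n+1} = x_n - f(x_n)(x_n - x_{n-1})/(f(x_n) - f(x_{n-1}))

Iteration 1:
  f(0.830000) = -0.918213
  f(2.170000) = 4.708313
  x_2 = 2.170000 - 4.708313×(2.170000 - 0.830000)/(4.708313 - (-0.918213))
       = 1.048679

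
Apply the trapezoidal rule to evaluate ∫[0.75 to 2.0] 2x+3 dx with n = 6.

f(x) = 2x+3
a = 0.75, b = 2.0, n = 6
h = (b - a)/n = 0.208333

Trapezoidal rule: (h/2)[f(x₀) + 2f(x₁) + 2f(x₂) + ... + f(xₙ)]

x_0 = 0.7500, f(x_0) = 4.500000, coefficient = 1
x_1 = 0.9583, f(x_1) = 4.916667, coefficient = 2
x_2 = 1.1667, f(x_2) = 5.333333, coefficient = 2
x_3 = 1.3750, f(x_3) = 5.750000, coefficient = 2
x_4 = 1.5833, f(x_4) = 6.166667, coefficient = 2
x_5 = 1.7917, f(x_5) = 6.583333, coefficient = 2
x_6 = 2.0000, f(x_6) = 7.000000, coefficient = 1

I ≈ (0.208333/2) × 69.000000 = 7.187500
Exact value: 7.187500
Error: 0.000000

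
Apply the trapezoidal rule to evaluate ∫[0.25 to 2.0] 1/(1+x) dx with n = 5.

f(x) = 1/(1+x)
a = 0.25, b = 2.0, n = 5
h = (b - a)/n = 0.350000

Trapezoidal rule: (h/2)[f(x₀) + 2f(x₁) + 2f(x₂) + ... + f(xₙ)]

x_0 = 0.2500, f(x_0) = 0.800000, coefficient = 1
x_1 = 0.6000, f(x_1) = 0.625000, coefficient = 2
x_2 = 0.9500, f(x_2) = 0.512821, coefficient = 2
x_3 = 1.3000, f(x_3) = 0.434783, coefficient = 2
x_4 = 1.6500, f(x_4) = 0.377358, coefficient = 2
x_5 = 2.0000, f(x_5) = 0.333333, coefficient = 1

I ≈ (0.350000/2) × 5.033257 = 0.880820
Exact value: 0.875469
Error: 0.005351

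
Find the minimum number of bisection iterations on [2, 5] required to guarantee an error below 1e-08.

We need (b-a)/2^n ≤ 1e-08
(5 - 2)/2^n ≤ 1e-08
3/2^n ≤ 1e-08
2^n ≥ 300000000
n ≥ log₂(300000000) = 28.16
n ≥ 29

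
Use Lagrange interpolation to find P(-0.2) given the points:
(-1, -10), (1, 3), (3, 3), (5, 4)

Lagrange interpolation formula:
P(x) = Σ yᵢ × Lᵢ(x)
where Lᵢ(x) = Π_{j≠i} (x - xⱼ)/(xᵢ - xⱼ)

L_0(-0.2) = (-0.2 - 1)/(-1 - 1) × (-0.2 - 3)/(-1 - 3) × (-0.2 - 5)/(-1 - 5) = 0.416000
L_1(-0.2) = (-0.2 - (-1))/(1 - (-1)) × (-0.2 - 3)/(1 - 3) × (-0.2 - 5)/(1 - 5) = 0.832000
L_2(-0.2) = (-0.2 - (-1))/(3 - (-1)) × (-0.2 - 1)/(3 - 1) × (-0.2 - 5)/(3 - 5) = -0.312000
L_3(-0.2) = (-0.2 - (-1))/(5 - (-1)) × (-0.2 - 1)/(5 - 1) × (-0.2 - 3)/(5 - 3) = 0.064000

P(-0.2) = (-10)×L_0(-0.2) + 3×L_1(-0.2) + 3×L_2(-0.2) + 4×L_3(-0.2)
P(-0.2) = -2.344000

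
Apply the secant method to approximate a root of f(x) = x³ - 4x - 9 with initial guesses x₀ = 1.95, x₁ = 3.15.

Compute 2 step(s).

f(x) = x³ - 4x - 9
x₀ = 1.95, x₁ = 3.15

Secant formula: x_{n+1} = x_n - f(x_n)(x_n - x_{n-1})/(f(x_n) - f(x_{n-1}))

Iteration 1:
  f(1.950000) = -9.385125
  f(3.150000) = 9.655875
  x_2 = 3.150000 - 9.655875×(3.150000 - 1.950000)/(9.655875 - (-9.385125))
       = 2.541468
Iteration 2:
  f(3.150000) = 9.655875
  f(2.541468) = -2.750372
  x_3 = 2.541468 - (-2.750372)×(2.541468 - 3.150000)/(-2.750372 - 9.655875)
       = 2.676375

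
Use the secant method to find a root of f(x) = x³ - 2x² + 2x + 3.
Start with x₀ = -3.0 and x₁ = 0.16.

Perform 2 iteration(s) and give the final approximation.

f(x) = x³ - 2x² + 2x + 3
x₀ = -3.0, x₁ = 0.16

Secant formula: x_{n+1} = x_n - f(x_n)(x_n - x_{n-1})/(f(x_n) - f(x_{n-1}))

Iteration 1:
  f(-3.000000) = -48.000000
  f(0.160000) = 3.272896
  x_2 = 0.160000 - 3.272896×(0.160000 - (-3.000000))/(3.272896 - (-48.000000))
       = -0.041712
Iteration 2:
  f(0.160000) = 3.272896
  f(-0.041712) = 2.913024
  x_3 = -0.041712 - 2.913024×(-0.041712 - 0.160000)/(2.913024 - 3.272896)
       = -1.674491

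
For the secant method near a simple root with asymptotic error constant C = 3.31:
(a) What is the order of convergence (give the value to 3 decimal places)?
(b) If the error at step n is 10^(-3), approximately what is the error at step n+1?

(a) Secant method has superlinear convergence with order φ = (1+√5)/2 ≈ 1.618.
    This means |e_{n+1}| ≈ C|e_n|^1.618.

(b) With |e_n| = 10^(-3) and C = 3.31:
    |e_{n+1}| ≈ 3.31 × (10^(-3))^1.618 = 3.31 × 10^(-4.85)

(a) ≈ 1.618 (golden ratio); (b) |e_{n+1}| ≈ 4.632e-05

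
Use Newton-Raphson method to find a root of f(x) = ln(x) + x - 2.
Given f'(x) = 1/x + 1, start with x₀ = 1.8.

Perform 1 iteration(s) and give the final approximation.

f(x) = ln(x) + x - 2
f'(x) = 1/x + 1
x₀ = 1.8

Newton-Raphson formula: x_{n+1} = x_n - f(x_n)/f'(x_n)

Iteration 1:
  f(1.800000) = 0.387787
  f'(1.800000) = 1.555556
  x_1 = 1.800000 - 0.387787/1.555556 = 1.550709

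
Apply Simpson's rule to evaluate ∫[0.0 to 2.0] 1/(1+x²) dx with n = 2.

f(x) = 1/(1+x²)
a = 0.0, b = 2.0, n = 2
h = (b - a)/n = 1.000000

Simpson's rule: (h/3)[f(x₀) + 4f(x₁) + 2f(x₂) + ... + f(xₙ)]

x_0 = 0.0000, f(x_0) = 1.000000, coefficient = 1
x_1 = 1.0000, f(x_1) = 0.500000, coefficient = 4
x_2 = 2.0000, f(x_2) = 0.200000, coefficient = 1

I ≈ (1.000000/3) × 3.200000 = 1.066667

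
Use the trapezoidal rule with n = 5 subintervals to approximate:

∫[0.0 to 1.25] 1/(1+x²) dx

f(x) = 1/(1+x²)
a = 0.0, b = 1.25, n = 5
h = (b - a)/n = 0.250000

Trapezoidal rule: (h/2)[f(x₀) + 2f(x₁) + 2f(x₂) + ... + f(xₙ)]

x_0 = 0.0000, f(x_0) = 1.000000, coefficient = 1
x_1 = 0.2500, f(x_1) = 0.941176, coefficient = 2
x_2 = 0.5000, f(x_2) = 0.800000, coefficient = 2
x_3 = 0.7500, f(x_3) = 0.640000, coefficient = 2
x_4 = 1.0000, f(x_4) = 0.500000, coefficient = 2
x_5 = 1.2500, f(x_5) = 0.390244, coefficient = 1

I ≈ (0.250000/2) × 7.152597 = 0.894075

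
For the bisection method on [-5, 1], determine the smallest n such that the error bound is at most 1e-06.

We need (b-a)/2^n ≤ 1e-06
(1 - (-5))/2^n ≤ 1e-06
6/2^n ≤ 1e-06
2^n ≥ 6000000
n ≥ log₂(6000000) = 22.52
n ≥ 23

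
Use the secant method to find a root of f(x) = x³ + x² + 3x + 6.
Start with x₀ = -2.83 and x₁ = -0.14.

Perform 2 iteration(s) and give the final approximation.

f(x) = x³ + x² + 3x + 6
x₀ = -2.83, x₁ = -0.14

Secant formula: x_{n+1} = x_n - f(x_n)(x_n - x_{n-1})/(f(x_n) - f(x_{n-1}))

Iteration 1:
  f(-2.830000) = -17.146287
  f(-0.140000) = 5.596856
  x_2 = -0.140000 - 5.596856×(-0.140000 - (-2.830000))/(5.596856 - (-17.146287))
       = -0.801982
Iteration 2:
  f(-0.140000) = 5.596856
  f(-0.801982) = 3.721416
  x_3 = -0.801982 - 3.721416×(-0.801982 - (-0.140000))/(3.721416 - 5.596856)
       = -2.115544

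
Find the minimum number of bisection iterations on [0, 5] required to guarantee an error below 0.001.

We need (b-a)/2^n ≤ 0.001
(5 - 0)/2^n ≤ 0.001
5/2^n ≤ 0.001
2^n ≥ 5000
n ≥ log₂(5000) = 12.29
n ≥ 13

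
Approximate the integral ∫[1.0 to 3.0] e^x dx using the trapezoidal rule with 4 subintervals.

f(x) = e^x
a = 1.0, b = 3.0, n = 4
h = (b - a)/n = 0.500000

Trapezoidal rule: (h/2)[f(x₀) + 2f(x₁) + 2f(x₂) + ... + f(xₙ)]

x_0 = 1.0000, f(x_0) = 2.718282, coefficient = 1
x_1 = 1.5000, f(x_1) = 4.481689, coefficient = 2
x_2 = 2.0000, f(x_2) = 7.389056, coefficient = 2
x_3 = 2.5000, f(x_3) = 12.182494, coefficient = 2
x_4 = 3.0000, f(x_4) = 20.085537, coefficient = 1

I ≈ (0.500000/2) × 70.910297 = 17.727574
Exact value: 17.367255
Error: 0.360319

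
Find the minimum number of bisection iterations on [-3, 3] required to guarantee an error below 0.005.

We need (b-a)/2^n ≤ 0.005
(3 - (-3))/2^n ≤ 0.005
6/2^n ≤ 0.005
2^n ≥ 1200
n ≥ log₂(1200) = 10.23
n ≥ 11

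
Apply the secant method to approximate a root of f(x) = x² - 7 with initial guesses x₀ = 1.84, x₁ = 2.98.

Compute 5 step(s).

f(x) = x² - 7
x₀ = 1.84, x₁ = 2.98

Secant formula: x_{n+1} = x_n - f(x_n)(x_n - x_{n-1})/(f(x_n) - f(x_{n-1}))

Iteration 1:
  f(1.840000) = -3.614400
  f(2.980000) = 1.880400
  x_2 = 2.980000 - 1.880400×(2.980000 - 1.840000)/(1.880400 - (-3.614400))
       = 2.589876
Iteration 2:
  f(2.980000) = 1.880400
  f(2.589876) = -0.292545
  x_3 = 2.589876 - (-0.292545)×(2.589876 - 2.980000)/(-0.292545 - 1.880400)
       = 2.642398
Iteration 3:
  f(2.589876) = -0.292545
  f(2.642398) = -0.017732
  x_4 = 2.642398 - (-0.017732)×(2.642398 - 2.589876)/(-0.017732 - (-0.292545))
       = 2.645787
Iteration 4:
  f(2.642398) = -0.017732
  f(2.645787) = 0.000189
  x_5 = 2.645787 - 0.000189×(2.645787 - 2.642398)/(0.000189 - (-0.017732))
       = 2.645751
Iteration 5:
  f(2.645787) = 0.000189
  f(2.645751) = 0.000000
  x_6 = 2.645751 - 0.000000×(2.645751 - 2.645787)/(0.000000 - 0.000189)
       = 2.645751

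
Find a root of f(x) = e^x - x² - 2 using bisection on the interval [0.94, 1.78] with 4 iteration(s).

f(x) = e^x - x² - 2
Initial interval: [0.94, 1.78]

Iteration 1:
  c_1 = (0.940000 + 1.780000)/2 = 1.360000
  f(c_1) = f(1.360000) = 0.046593
  f(a) × f(c) < 0, new interval: [0.940000, 1.360000]
Iteration 2:
  c_2 = (0.940000 + 1.360000)/2 = 1.150000
  f(c_2) = f(1.150000) = -0.164307
  f(a) × f(c) ≥ 0, new interval: [1.150000, 1.360000]
Iteration 3:
  c_3 = (1.150000 + 1.360000)/2 = 1.255000
  f(c_3) = f(1.255000) = -0.067187
  f(a) × f(c) ≥ 0, new interval: [1.255000, 1.360000]
Iteration 4:
  c_4 = (1.255000 + 1.360000)/2 = 1.307500
  f(c_4) = f(1.307500) = -0.012636
  f(a) × f(c) ≥ 0, new interval: [1.307500, 1.360000]

After 4 iteration(s), the approximation is c_4 = 1.307500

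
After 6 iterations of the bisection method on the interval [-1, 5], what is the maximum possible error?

Bisection error bound: |error| ≤ (b-a)/2^n
|error| ≤ (5 - (-1))/2^6 = 6/2^6
|error| ≤ 0.0937500000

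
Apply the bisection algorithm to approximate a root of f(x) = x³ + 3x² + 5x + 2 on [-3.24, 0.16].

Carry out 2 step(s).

f(x) = x³ + 3x² + 5x + 2
Initial interval: [-3.24, 0.16]

Iteration 1:
  c_1 = (-3.240000 + 0.160000)/2 = -1.540000
  f(c_1) = f(-1.540000) = -2.237464
  f(a) × f(c) ≥ 0, new interval: [-1.540000, 0.160000]
Iteration 2:
  c_2 = (-1.540000 + 0.160000)/2 = -0.690000
  f(c_2) = f(-0.690000) = -0.350209
  f(a) × f(c) ≥ 0, new interval: [-0.690000, 0.160000]

After 2 iteration(s), the approximation is c_2 = -0.690000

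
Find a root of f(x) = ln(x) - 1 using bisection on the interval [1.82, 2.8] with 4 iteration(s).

f(x) = ln(x) - 1
Initial interval: [1.82, 2.8]

Iteration 1:
  c_1 = (1.820000 + 2.800000)/2 = 2.310000
  f(c_1) = f(2.310000) = -0.162752
  f(a) × f(c) ≥ 0, new interval: [2.310000, 2.800000]
Iteration 2:
  c_2 = (2.310000 + 2.800000)/2 = 2.555000
  f(c_2) = f(2.555000) = -0.061948
  f(a) × f(c) ≥ 0, new interval: [2.555000, 2.800000]
Iteration 3:
  c_3 = (2.555000 + 2.800000)/2 = 2.677500
  f(c_3) = f(2.677500) = -0.015116
  f(a) × f(c) ≥ 0, new interval: [2.677500, 2.800000]
Iteration 4:
  c_4 = (2.677500 + 2.800000)/2 = 2.738750
  f(c_4) = f(2.738750) = 0.007502
  f(a) × f(c) < 0, new interval: [2.677500, 2.738750]

After 4 iteration(s), the approximation is c_4 = 2.738750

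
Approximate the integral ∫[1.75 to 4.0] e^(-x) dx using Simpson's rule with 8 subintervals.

f(x) = e^(-x)
a = 1.75, b = 4.0, n = 8
h = (b - a)/n = 0.281250

Simpson's rule: (h/3)[f(x₀) + 4f(x₁) + 2f(x₂) + ... + f(xₙ)]

x_0 = 1.7500, f(x_0) = 0.173774, coefficient = 1
x_1 = 2.0312, f(x_1) = 0.131171, coefficient = 4
x_2 = 2.3125, f(x_2) = 0.099013, coefficient = 2
x_3 = 2.5938, f(x_3) = 0.074739, coefficient = 4
x_4 = 2.8750, f(x_4) = 0.056416, coefficient = 2
x_5 = 3.1562, f(x_5) = 0.042585, coefficient = 4
x_6 = 3.4375, f(x_6) = 0.032145, coefficient = 2
x_7 = 3.7188, f(x_7) = 0.024264, coefficient = 4
x_8 = 4.0000, f(x_8) = 0.018316, coefficient = 1

I ≈ (0.281250/3) × 1.658279 = 0.155464
Exact value: 0.155458
Error: 0.000005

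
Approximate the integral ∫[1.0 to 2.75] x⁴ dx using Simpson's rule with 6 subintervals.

f(x) = x⁴
a = 1.0, b = 2.75, n = 6
h = (b - a)/n = 0.291667

Simpson's rule: (h/3)[f(x₀) + 4f(x₁) + 2f(x₂) + ... + f(xₙ)]

x_0 = 1.0000, f(x_0) = 1.000000, coefficient = 1
x_1 = 1.2917, f(x_1) = 2.783568, coefficient = 4
x_2 = 1.5833, f(x_2) = 6.284770, coefficient = 2
x_3 = 1.8750, f(x_3) = 12.359619, coefficient = 4
x_4 = 2.1667, f(x_4) = 22.037809, coefficient = 2
x_5 = 2.4583, f(x_5) = 36.522717, coefficient = 4
x_6 = 2.7500, f(x_6) = 57.191406, coefficient = 1

I ≈ (0.291667/3) × 321.500181 = 31.256962
Exact value: 31.255273
Error: 0.001689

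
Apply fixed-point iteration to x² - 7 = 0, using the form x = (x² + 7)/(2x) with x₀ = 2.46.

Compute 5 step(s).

Equation: x² - 7 = 0
Fixed-point form: x = (x² + 7)/(2x)
x₀ = 2.46

x_1 = g(2.460000) = 2.652764
x_2 = g(2.652764) = 2.645761
x_3 = g(2.645761) = 2.645751
x_4 = g(2.645751) = 2.645751
x_5 = g(2.645751) = 2.645751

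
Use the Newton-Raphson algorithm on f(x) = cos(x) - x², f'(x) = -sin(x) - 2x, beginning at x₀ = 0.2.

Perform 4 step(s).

f(x) = cos(x) - x²
f'(x) = -sin(x) - 2x
x₀ = 0.2

Newton-Raphson formula: x_{n+1} = x_n - f(x_n)/f'(x_n)

Iteration 1:
  f(0.200000) = 0.940067
  f'(0.200000) = -0.598669
  x_1 = 0.200000 - 0.940067/(-0.598669) = 1.770260
Iteration 2:
  f(1.770260) = -3.331965
  f'(1.770260) = -4.520693
  x_2 = 1.770260 - (-3.331965)/(-4.520693) = 1.033213
Iteration 3:
  f(1.033213) = -0.555467
  f'(1.033213) = -2.925374
  x_3 = 1.033213 - (-0.555467)/(-2.925374) = 0.843334
Iteration 4:
  f(0.843334) = -0.046236
  f'(0.843334) = -2.433532
  x_4 = 0.843334 - (-0.046236)/(-2.433532) = 0.824335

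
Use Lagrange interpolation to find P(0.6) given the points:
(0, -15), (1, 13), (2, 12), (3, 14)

Lagrange interpolation formula:
P(x) = Σ yᵢ × Lᵢ(x)
where Lᵢ(x) = Π_{j≠i} (x - xⱼ)/(xᵢ - xⱼ)

L_0(0.6) = (0.6 - 1)/(0 - 1) × (0.6 - 2)/(0 - 2) × (0.6 - 3)/(0 - 3) = 0.224000
L_1(0.6) = (0.6 - 0)/(1 - 0) × (0.6 - 2)/(1 - 2) × (0.6 - 3)/(1 - 3) = 1.008000
L_2(0.6) = (0.6 - 0)/(2 - 0) × (0.6 - 1)/(2 - 1) × (0.6 - 3)/(2 - 3) = -0.288000
L_3(0.6) = (0.6 - 0)/(3 - 0) × (0.6 - 1)/(3 - 1) × (0.6 - 2)/(3 - 2) = 0.056000

P(0.6) = (-15)×L_0(0.6) + 13×L_1(0.6) + 12×L_2(0.6) + 14×L_3(0.6)
P(0.6) = 7.072000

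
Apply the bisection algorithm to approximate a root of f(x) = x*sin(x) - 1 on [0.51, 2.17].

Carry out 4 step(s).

f(x) = x*sin(x) - 1
Initial interval: [0.51, 2.17]

Iteration 1:
  c_1 = (0.510000 + 2.170000)/2 = 1.340000
  f(c_1) = f(1.340000) = 0.304469
  f(a) × f(c) < 0, new interval: [0.510000, 1.340000]
Iteration 2:
  c_2 = (0.510000 + 1.340000)/2 = 0.925000
  f(c_2) = f(0.925000) = -0.261276
  f(a) × f(c) ≥ 0, new interval: [0.925000, 1.340000]
Iteration 3:
  c_3 = (0.925000 + 1.340000)/2 = 1.132500
  f(c_3) = f(1.132500) = 0.025452
  f(a) × f(c) < 0, new interval: [0.925000, 1.132500]
Iteration 4:
  c_4 = (0.925000 + 1.132500)/2 = 1.028750
  f(c_4) = f(1.028750) = -0.118716
  f(a) × f(c) ≥ 0, new interval: [1.028750, 1.132500]

After 4 iteration(s), the approximation is c_4 = 1.028750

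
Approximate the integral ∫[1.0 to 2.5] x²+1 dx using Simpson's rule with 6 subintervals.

f(x) = x²+1
a = 1.0, b = 2.5, n = 6
h = (b - a)/n = 0.250000

Simpson's rule: (h/3)[f(x₀) + 4f(x₁) + 2f(x₂) + ... + f(xₙ)]

x_0 = 1.0000, f(x_0) = 2.000000, coefficient = 1
x_1 = 1.2500, f(x_1) = 2.562500, coefficient = 4
x_2 = 1.5000, f(x_2) = 3.250000, coefficient = 2
x_3 = 1.7500, f(x_3) = 4.062500, coefficient = 4
x_4 = 2.0000, f(x_4) = 5.000000, coefficient = 2
x_5 = 2.2500, f(x_5) = 6.062500, coefficient = 4
x_6 = 2.5000, f(x_6) = 7.250000, coefficient = 1

I ≈ (0.250000/3) × 76.500000 = 6.375000
Exact value: 6.375000
Error: 0.000000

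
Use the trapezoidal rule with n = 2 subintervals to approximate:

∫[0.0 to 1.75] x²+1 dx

f(x) = x²+1
a = 0.0, b = 1.75, n = 2
h = (b - a)/n = 0.875000

Trapezoidal rule: (h/2)[f(x₀) + 2f(x₁) + 2f(x₂) + ... + f(xₙ)]

x_0 = 0.0000, f(x_0) = 1.000000, coefficient = 1
x_1 = 0.8750, f(x_1) = 1.765625, coefficient = 2
x_2 = 1.7500, f(x_2) = 4.062500, coefficient = 1

I ≈ (0.875000/2) × 8.593750 = 3.759766
Exact value: 3.536458
Error: 0.223307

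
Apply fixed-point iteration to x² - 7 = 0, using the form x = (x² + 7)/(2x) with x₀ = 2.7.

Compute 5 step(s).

Equation: x² - 7 = 0
Fixed-point form: x = (x² + 7)/(2x)
x₀ = 2.7

x_1 = g(2.700000) = 2.646296
x_2 = g(2.646296) = 2.645751
x_3 = g(2.645751) = 2.645751
x_4 = g(2.645751) = 2.645751
x_5 = g(2.645751) = 2.645751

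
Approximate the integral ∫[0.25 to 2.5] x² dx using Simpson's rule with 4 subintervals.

f(x) = x²
a = 0.25, b = 2.5, n = 4
h = (b - a)/n = 0.562500

Simpson's rule: (h/3)[f(x₀) + 4f(x₁) + 2f(x₂) + ... + f(xₙ)]

x_0 = 0.2500, f(x_0) = 0.062500, coefficient = 1
x_1 = 0.8125, f(x_1) = 0.660156, coefficient = 4
x_2 = 1.3750, f(x_2) = 1.890625, coefficient = 2
x_3 = 1.9375, f(x_3) = 3.753906, coefficient = 4
x_4 = 2.5000, f(x_4) = 6.250000, coefficient = 1

I ≈ (0.562500/3) × 27.750000 = 5.203125
Exact value: 5.203125
Error: 0.000000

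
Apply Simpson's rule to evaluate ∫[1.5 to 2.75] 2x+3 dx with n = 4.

f(x) = 2x+3
a = 1.5, b = 2.75, n = 4
h = (b - a)/n = 0.312500

Simpson's rule: (h/3)[f(x₀) + 4f(x₁) + 2f(x₂) + ... + f(xₙ)]

x_0 = 1.5000, f(x_0) = 6.000000, coefficient = 1
x_1 = 1.8125, f(x_1) = 6.625000, coefficient = 4
x_2 = 2.1250, f(x_2) = 7.250000, coefficient = 2
x_3 = 2.4375, f(x_3) = 7.875000, coefficient = 4
x_4 = 2.7500, f(x_4) = 8.500000, coefficient = 1

I ≈ (0.312500/3) × 87.000000 = 9.062500
Exact value: 9.062500
Error: 0.000000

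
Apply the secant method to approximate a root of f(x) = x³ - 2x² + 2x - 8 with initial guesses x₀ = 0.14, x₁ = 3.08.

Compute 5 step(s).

f(x) = x³ - 2x² + 2x - 8
x₀ = 0.14, x₁ = 3.08

Secant formula: x_{n+1} = x_n - f(x_n)(x_n - x_{n-1})/(f(x_n) - f(x_{n-1}))

Iteration 1:
  f(0.140000) = -7.756456
  f(3.080000) = 8.405312
  x_2 = 3.080000 - 8.405312×(3.080000 - 0.140000)/(8.405312 - (-7.756456))
       = 1.550983
Iteration 2:
  f(3.080000) = 8.405312
  f(1.550983) = -5.978166
  x_3 = 1.550983 - (-5.978166)×(1.550983 - 3.080000)/(-5.978166 - 8.405312)
       = 2.186484
Iteration 3:
  f(1.550983) = -5.978166
  f(2.186484) = -2.735504
  x_4 = 2.186484 - (-2.735504)×(2.186484 - 1.550983)/(-2.735504 - (-5.978166))
       = 2.722592
Iteration 4:
  f(2.186484) = -2.735504
  f(2.722592) = 2.801401
  x_5 = 2.722592 - 2.801401×(2.722592 - 2.186484)/(2.801401 - (-2.735504))
       = 2.451348
Iteration 5:
  f(2.722592) = 2.801401
  f(2.451348) = -0.385107
  x_6 = 2.451348 - (-0.385107)×(2.451348 - 2.722592)/(-0.385107 - 2.801401)
       = 2.484129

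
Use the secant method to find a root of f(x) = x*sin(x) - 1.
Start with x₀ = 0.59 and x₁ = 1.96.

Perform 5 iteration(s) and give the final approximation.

f(x) = x*sin(x) - 1
x₀ = 0.59, x₁ = 1.96

Secant formula: x_{n+1} = x_n - f(x_n)(x_n - x_{n-1})/(f(x_n) - f(x_{n-1}))

Iteration 1:
  f(0.590000) = -0.671747
  f(1.960000) = 0.813415
  x_2 = 1.960000 - 0.813415×(1.960000 - 0.590000)/(0.813415 - (-0.671747))
       = 1.209659
Iteration 2:
  f(1.960000) = 0.813415
  f(1.209659) = 0.131630
  x_3 = 1.209659 - 0.131630×(1.209659 - 1.960000)/(0.131630 - 0.813415)
       = 1.064792
Iteration 3:
  f(1.209659) = 0.131630
  f(1.064792) = -0.068639
  x_4 = 1.064792 - (-0.068639)×(1.064792 - 1.209659)/(-0.068639 - 0.131630)
       = 1.114443
Iteration 4:
  f(1.064792) = -0.068639
  f(1.114443) = 0.000397
  x_5 = 1.114443 - 0.000397×(1.114443 - 1.064792)/(0.000397 - (-0.068639))
       = 1.114157
Iteration 5:
  f(1.114443) = 0.000397
  f(1.114157) = 0.000000
  x_6 = 1.114157 - 0.000000×(1.114157 - 1.114443)/(0.000000 - 0.000397)
       = 1.114157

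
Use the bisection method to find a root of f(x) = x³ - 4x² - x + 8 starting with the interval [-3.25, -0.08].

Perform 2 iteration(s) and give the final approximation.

f(x) = x³ - 4x² - x + 8
Initial interval: [-3.25, -0.08]

Iteration 1:
  c_1 = (-3.250000 + (-0.080000))/2 = -1.665000
  f(c_1) = f(-1.665000) = -6.039655
  f(a) × f(c) ≥ 0, new interval: [-1.665000, -0.080000]
Iteration 2:
  c_2 = (-1.665000 + (-0.080000))/2 = -0.872500
  f(c_2) = f(-0.872500) = 5.163279
  f(a) × f(c) < 0, new interval: [-1.665000, -0.872500]

After 2 iteration(s), the approximation is c_2 = -0.872500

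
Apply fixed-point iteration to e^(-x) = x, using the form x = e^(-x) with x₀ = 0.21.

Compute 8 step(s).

Equation: e^(-x) = x
Fixed-point form: x = e^(-x)
x₀ = 0.21

x_1 = g(0.210000) = 0.810584
x_2 = g(0.810584) = 0.444598
x_3 = g(0.444598) = 0.641082
x_4 = g(0.641082) = 0.526722
x_5 = g(0.526722) = 0.590537
x_6 = g(0.590537) = 0.554029
x_7 = g(0.554029) = 0.574630
x_8 = g(0.574630) = 0.562913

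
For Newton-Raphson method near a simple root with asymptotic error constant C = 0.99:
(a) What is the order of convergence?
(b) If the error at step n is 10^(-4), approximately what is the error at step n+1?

(a) Newton-Raphson has quadratic (order 2) convergence near simple roots.
    This means |e_{n+1}| ≈ C|e_n|².

(b) With |e_n| = 10^(-4) and C = 0.99:
    |e_{n+1}| ≈ 0.99 × (10^(-4))² = 0.99 × 10^(-8)

(a) 2 (quadratic); (b) |e_{n+1}| ≈ 9.900e-09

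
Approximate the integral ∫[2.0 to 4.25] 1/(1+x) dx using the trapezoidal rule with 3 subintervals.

f(x) = 1/(1+x)
a = 2.0, b = 4.25, n = 3
h = (b - a)/n = 0.750000

Trapezoidal rule: (h/2)[f(x₀) + 2f(x₁) + 2f(x₂) + ... + f(xₙ)]

x_0 = 2.0000, f(x_0) = 0.333333, coefficient = 1
x_1 = 2.7500, f(x_1) = 0.266667, coefficient = 2
x_2 = 3.5000, f(x_2) = 0.222222, coefficient = 2
x_3 = 4.2500, f(x_3) = 0.190476, coefficient = 1

I ≈ (0.750000/2) × 1.501587 = 0.563095
Exact value: 0.559616
Error: 0.003479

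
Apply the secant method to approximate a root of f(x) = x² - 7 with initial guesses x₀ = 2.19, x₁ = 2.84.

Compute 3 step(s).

f(x) = x² - 7
x₀ = 2.19, x₁ = 2.84

Secant formula: x_{n+1} = x_n - f(x_n)(x_n - x_{n-1})/(f(x_n) - f(x_{n-1}))

Iteration 1:
  f(2.190000) = -2.203900
  f(2.840000) = 1.065600
  x_2 = 2.840000 - 1.065600×(2.840000 - 2.190000)/(1.065600 - (-2.203900))
       = 2.628151
Iteration 2:
  f(2.840000) = 1.065600
  f(2.628151) = -0.092822
  x_3 = 2.628151 - (-0.092822)×(2.628151 - 2.840000)/(-0.092822 - 1.065600)
       = 2.645126
Iteration 3:
  f(2.628151) = -0.092822
  f(2.645126) = -0.003308
  x_4 = 2.645126 - (-0.003308)×(2.645126 - 2.628151)/(-0.003308 - (-0.092822))
       = 2.645753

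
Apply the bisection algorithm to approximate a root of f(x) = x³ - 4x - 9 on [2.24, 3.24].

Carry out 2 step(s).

f(x) = x³ - 4x - 9
Initial interval: [2.24, 3.24]

Iteration 1:
  c_1 = (2.240000 + 3.240000)/2 = 2.740000
  f(c_1) = f(2.740000) = 0.610824
  f(a) × f(c) < 0, new interval: [2.240000, 2.740000]
Iteration 2:
  c_2 = (2.240000 + 2.740000)/2 = 2.490000
  f(c_2) = f(2.490000) = -3.521751
  f(a) × f(c) ≥ 0, new interval: [2.490000, 2.740000]

After 2 iteration(s), the approximation is c_2 = 2.490000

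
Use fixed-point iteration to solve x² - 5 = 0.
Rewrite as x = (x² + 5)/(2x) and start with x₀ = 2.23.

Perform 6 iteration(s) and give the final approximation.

Equation: x² - 5 = 0
Fixed-point form: x = (x² + 5)/(2x)
x₀ = 2.23

x_1 = g(2.230000) = 2.236076
x_2 = g(2.236076) = 2.236068
x_3 = g(2.236068) = 2.236068
x_4 = g(2.236068) = 2.236068
x_5 = g(2.236068) = 2.236068
x_6 = g(2.236068) = 2.236068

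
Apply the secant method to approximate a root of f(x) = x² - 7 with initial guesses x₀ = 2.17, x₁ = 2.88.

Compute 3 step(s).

f(x) = x² - 7
x₀ = 2.17, x₁ = 2.88

Secant formula: x_{n+1} = x_n - f(x_n)(x_n - x_{n-1})/(f(x_n) - f(x_{n-1}))

Iteration 1:
  f(2.170000) = -2.291100
  f(2.880000) = 1.294400
  x_2 = 2.880000 - 1.294400×(2.880000 - 2.170000)/(1.294400 - (-2.291100))
       = 2.623683
Iteration 2:
  f(2.880000) = 1.294400
  f(2.623683) = -0.116287
  x_3 = 2.623683 - (-0.116287)×(2.623683 - 2.880000)/(-0.116287 - 1.294400)
       = 2.644812
Iteration 3:
  f(2.623683) = -0.116287
  f(2.644812) = -0.004969
  x_4 = 2.644812 - (-0.004969)×(2.644812 - 2.623683)/(-0.004969 - (-0.116287))
       = 2.645755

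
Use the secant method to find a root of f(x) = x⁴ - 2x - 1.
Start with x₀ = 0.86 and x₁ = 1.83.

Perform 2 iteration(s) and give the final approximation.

f(x) = x⁴ - 2x - 1
x₀ = 0.86, x₁ = 1.83

Secant formula: x_{n+1} = x_n - f(x_n)(x_n - x_{n-1})/(f(x_n) - f(x_{n-1}))

Iteration 1:
  f(0.860000) = -2.172992
  f(1.830000) = 6.555131
  x_2 = 1.830000 - 6.555131×(1.830000 - 0.860000)/(6.555131 - (-2.172992))
       = 1.101495
Iteration 2:
  f(1.830000) = 6.555131
  f(1.101495) = -1.730913
  x_3 = 1.101495 - (-1.730913)×(1.101495 - 1.830000)/(-1.730913 - 6.555131)
       = 1.253676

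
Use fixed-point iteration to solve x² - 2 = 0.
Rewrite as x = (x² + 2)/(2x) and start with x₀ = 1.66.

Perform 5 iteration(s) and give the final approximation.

Equation: x² - 2 = 0
Fixed-point form: x = (x² + 2)/(2x)
x₀ = 1.66

x_1 = g(1.660000) = 1.432410
x_2 = g(1.432410) = 1.414329
x_3 = g(1.414329) = 1.414214
x_4 = g(1.414214) = 1.414214
x_5 = g(1.414214) = 1.414214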